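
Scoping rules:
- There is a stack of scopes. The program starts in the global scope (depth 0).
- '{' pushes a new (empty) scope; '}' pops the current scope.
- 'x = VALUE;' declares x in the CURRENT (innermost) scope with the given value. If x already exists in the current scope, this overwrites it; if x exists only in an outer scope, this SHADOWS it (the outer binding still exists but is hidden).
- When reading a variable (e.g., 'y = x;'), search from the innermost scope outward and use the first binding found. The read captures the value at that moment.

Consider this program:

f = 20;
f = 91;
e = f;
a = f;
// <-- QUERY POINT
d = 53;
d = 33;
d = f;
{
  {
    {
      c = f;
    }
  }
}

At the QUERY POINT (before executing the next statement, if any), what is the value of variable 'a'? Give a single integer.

Answer: 91

Derivation:
Step 1: declare f=20 at depth 0
Step 2: declare f=91 at depth 0
Step 3: declare e=(read f)=91 at depth 0
Step 4: declare a=(read f)=91 at depth 0
Visible at query point: a=91 e=91 f=91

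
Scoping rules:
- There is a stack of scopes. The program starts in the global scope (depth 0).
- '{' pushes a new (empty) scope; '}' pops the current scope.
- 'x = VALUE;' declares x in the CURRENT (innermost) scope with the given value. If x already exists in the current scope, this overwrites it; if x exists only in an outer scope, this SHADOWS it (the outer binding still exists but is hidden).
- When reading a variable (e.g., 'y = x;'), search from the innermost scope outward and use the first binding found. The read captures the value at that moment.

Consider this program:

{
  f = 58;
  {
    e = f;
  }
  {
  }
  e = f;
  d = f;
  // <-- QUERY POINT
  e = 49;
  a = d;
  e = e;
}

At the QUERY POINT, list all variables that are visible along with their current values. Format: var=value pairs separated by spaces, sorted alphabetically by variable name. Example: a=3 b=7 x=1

Step 1: enter scope (depth=1)
Step 2: declare f=58 at depth 1
Step 3: enter scope (depth=2)
Step 4: declare e=(read f)=58 at depth 2
Step 5: exit scope (depth=1)
Step 6: enter scope (depth=2)
Step 7: exit scope (depth=1)
Step 8: declare e=(read f)=58 at depth 1
Step 9: declare d=(read f)=58 at depth 1
Visible at query point: d=58 e=58 f=58

Answer: d=58 e=58 f=58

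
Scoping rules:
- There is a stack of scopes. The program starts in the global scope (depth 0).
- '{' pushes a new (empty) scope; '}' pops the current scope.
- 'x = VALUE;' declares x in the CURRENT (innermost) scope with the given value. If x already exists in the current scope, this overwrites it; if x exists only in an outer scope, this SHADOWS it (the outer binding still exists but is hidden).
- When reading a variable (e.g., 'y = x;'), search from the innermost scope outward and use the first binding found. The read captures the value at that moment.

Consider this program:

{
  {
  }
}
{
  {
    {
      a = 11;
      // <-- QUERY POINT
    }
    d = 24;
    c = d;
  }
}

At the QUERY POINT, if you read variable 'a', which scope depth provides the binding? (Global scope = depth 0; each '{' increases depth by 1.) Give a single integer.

Answer: 3

Derivation:
Step 1: enter scope (depth=1)
Step 2: enter scope (depth=2)
Step 3: exit scope (depth=1)
Step 4: exit scope (depth=0)
Step 5: enter scope (depth=1)
Step 6: enter scope (depth=2)
Step 7: enter scope (depth=3)
Step 8: declare a=11 at depth 3
Visible at query point: a=11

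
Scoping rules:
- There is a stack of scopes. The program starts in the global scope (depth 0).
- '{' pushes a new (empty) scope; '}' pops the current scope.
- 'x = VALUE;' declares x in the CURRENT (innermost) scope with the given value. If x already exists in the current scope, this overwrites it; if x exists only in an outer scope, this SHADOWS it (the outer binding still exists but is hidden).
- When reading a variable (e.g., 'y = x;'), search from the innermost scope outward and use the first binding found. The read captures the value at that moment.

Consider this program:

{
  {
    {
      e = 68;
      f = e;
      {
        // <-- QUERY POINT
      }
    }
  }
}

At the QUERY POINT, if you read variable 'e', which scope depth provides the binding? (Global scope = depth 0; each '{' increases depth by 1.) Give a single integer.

Step 1: enter scope (depth=1)
Step 2: enter scope (depth=2)
Step 3: enter scope (depth=3)
Step 4: declare e=68 at depth 3
Step 5: declare f=(read e)=68 at depth 3
Step 6: enter scope (depth=4)
Visible at query point: e=68 f=68

Answer: 3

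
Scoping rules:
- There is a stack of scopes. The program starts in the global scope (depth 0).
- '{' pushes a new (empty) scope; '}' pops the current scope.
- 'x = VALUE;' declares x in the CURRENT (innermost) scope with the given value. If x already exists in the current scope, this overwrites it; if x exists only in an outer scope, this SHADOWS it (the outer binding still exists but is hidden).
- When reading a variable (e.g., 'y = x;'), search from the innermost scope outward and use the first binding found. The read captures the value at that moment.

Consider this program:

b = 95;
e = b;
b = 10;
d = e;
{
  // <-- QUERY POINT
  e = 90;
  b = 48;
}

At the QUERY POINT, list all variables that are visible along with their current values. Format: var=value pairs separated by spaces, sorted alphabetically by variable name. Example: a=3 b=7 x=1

Step 1: declare b=95 at depth 0
Step 2: declare e=(read b)=95 at depth 0
Step 3: declare b=10 at depth 0
Step 4: declare d=(read e)=95 at depth 0
Step 5: enter scope (depth=1)
Visible at query point: b=10 d=95 e=95

Answer: b=10 d=95 e=95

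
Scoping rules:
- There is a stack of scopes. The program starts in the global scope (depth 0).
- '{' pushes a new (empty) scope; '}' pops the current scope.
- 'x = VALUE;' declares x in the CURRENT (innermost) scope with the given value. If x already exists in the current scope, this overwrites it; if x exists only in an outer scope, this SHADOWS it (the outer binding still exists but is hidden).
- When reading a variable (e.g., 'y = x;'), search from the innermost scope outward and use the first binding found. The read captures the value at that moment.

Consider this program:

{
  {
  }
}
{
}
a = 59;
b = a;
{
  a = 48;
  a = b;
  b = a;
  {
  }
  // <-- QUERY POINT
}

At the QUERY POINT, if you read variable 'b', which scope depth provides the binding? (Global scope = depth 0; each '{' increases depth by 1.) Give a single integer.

Step 1: enter scope (depth=1)
Step 2: enter scope (depth=2)
Step 3: exit scope (depth=1)
Step 4: exit scope (depth=0)
Step 5: enter scope (depth=1)
Step 6: exit scope (depth=0)
Step 7: declare a=59 at depth 0
Step 8: declare b=(read a)=59 at depth 0
Step 9: enter scope (depth=1)
Step 10: declare a=48 at depth 1
Step 11: declare a=(read b)=59 at depth 1
Step 12: declare b=(read a)=59 at depth 1
Step 13: enter scope (depth=2)
Step 14: exit scope (depth=1)
Visible at query point: a=59 b=59

Answer: 1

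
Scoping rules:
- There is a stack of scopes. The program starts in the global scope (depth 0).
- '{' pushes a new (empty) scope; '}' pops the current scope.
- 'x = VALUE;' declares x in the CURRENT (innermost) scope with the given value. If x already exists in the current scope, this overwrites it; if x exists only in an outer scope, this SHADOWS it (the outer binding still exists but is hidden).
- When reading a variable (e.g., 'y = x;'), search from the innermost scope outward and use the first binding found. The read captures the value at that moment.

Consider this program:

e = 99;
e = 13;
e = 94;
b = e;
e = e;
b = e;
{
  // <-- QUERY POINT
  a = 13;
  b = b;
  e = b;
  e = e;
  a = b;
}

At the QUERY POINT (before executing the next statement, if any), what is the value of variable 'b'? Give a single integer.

Answer: 94

Derivation:
Step 1: declare e=99 at depth 0
Step 2: declare e=13 at depth 0
Step 3: declare e=94 at depth 0
Step 4: declare b=(read e)=94 at depth 0
Step 5: declare e=(read e)=94 at depth 0
Step 6: declare b=(read e)=94 at depth 0
Step 7: enter scope (depth=1)
Visible at query point: b=94 e=94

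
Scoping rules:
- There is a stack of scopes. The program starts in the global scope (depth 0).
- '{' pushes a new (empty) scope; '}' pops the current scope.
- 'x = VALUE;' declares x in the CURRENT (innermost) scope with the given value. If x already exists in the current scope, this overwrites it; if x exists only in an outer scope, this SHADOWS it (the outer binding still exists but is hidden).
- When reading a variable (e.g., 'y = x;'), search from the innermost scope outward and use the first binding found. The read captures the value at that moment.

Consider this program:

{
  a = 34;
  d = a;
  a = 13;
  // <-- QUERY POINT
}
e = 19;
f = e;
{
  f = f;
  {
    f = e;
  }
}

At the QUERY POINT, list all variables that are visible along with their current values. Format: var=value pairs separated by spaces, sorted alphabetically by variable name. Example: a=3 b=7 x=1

Answer: a=13 d=34

Derivation:
Step 1: enter scope (depth=1)
Step 2: declare a=34 at depth 1
Step 3: declare d=(read a)=34 at depth 1
Step 4: declare a=13 at depth 1
Visible at query point: a=13 d=34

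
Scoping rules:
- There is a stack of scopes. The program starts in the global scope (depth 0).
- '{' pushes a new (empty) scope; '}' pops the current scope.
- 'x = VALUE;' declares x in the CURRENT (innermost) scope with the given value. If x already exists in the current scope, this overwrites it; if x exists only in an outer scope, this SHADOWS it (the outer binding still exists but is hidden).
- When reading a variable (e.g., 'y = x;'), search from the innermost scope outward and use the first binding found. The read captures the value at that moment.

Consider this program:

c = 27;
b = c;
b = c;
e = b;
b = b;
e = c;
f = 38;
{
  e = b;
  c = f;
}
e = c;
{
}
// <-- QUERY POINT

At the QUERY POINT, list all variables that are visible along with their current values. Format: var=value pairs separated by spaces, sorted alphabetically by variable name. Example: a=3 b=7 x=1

Answer: b=27 c=27 e=27 f=38

Derivation:
Step 1: declare c=27 at depth 0
Step 2: declare b=(read c)=27 at depth 0
Step 3: declare b=(read c)=27 at depth 0
Step 4: declare e=(read b)=27 at depth 0
Step 5: declare b=(read b)=27 at depth 0
Step 6: declare e=(read c)=27 at depth 0
Step 7: declare f=38 at depth 0
Step 8: enter scope (depth=1)
Step 9: declare e=(read b)=27 at depth 1
Step 10: declare c=(read f)=38 at depth 1
Step 11: exit scope (depth=0)
Step 12: declare e=(read c)=27 at depth 0
Step 13: enter scope (depth=1)
Step 14: exit scope (depth=0)
Visible at query point: b=27 c=27 e=27 f=38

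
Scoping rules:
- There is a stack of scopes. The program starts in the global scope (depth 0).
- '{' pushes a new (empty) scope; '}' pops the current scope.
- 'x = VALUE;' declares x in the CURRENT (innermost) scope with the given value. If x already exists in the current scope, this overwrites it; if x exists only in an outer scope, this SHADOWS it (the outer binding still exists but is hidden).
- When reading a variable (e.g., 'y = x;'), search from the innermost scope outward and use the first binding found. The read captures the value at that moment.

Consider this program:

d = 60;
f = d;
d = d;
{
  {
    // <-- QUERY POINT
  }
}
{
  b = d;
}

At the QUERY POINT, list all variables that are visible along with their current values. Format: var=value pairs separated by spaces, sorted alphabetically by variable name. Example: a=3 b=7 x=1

Answer: d=60 f=60

Derivation:
Step 1: declare d=60 at depth 0
Step 2: declare f=(read d)=60 at depth 0
Step 3: declare d=(read d)=60 at depth 0
Step 4: enter scope (depth=1)
Step 5: enter scope (depth=2)
Visible at query point: d=60 f=60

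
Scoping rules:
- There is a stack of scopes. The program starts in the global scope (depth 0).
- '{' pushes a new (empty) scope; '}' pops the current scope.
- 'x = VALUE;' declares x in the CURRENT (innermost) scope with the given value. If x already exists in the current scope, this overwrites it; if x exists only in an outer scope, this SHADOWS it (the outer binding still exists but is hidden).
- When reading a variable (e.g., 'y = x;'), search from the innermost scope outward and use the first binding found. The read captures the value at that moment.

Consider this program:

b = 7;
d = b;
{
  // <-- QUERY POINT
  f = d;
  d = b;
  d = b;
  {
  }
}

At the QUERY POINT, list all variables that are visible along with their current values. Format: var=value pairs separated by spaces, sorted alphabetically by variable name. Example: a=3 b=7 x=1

Step 1: declare b=7 at depth 0
Step 2: declare d=(read b)=7 at depth 0
Step 3: enter scope (depth=1)
Visible at query point: b=7 d=7

Answer: b=7 d=7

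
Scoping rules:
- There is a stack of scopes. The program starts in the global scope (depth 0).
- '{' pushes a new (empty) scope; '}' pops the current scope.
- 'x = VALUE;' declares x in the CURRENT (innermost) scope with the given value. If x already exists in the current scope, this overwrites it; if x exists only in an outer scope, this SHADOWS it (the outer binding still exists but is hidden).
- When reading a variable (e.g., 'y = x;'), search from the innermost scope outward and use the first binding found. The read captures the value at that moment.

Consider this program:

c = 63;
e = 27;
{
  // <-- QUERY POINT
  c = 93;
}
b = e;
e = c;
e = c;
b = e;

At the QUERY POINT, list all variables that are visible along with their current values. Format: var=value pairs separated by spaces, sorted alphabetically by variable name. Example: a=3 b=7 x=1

Step 1: declare c=63 at depth 0
Step 2: declare e=27 at depth 0
Step 3: enter scope (depth=1)
Visible at query point: c=63 e=27

Answer: c=63 e=27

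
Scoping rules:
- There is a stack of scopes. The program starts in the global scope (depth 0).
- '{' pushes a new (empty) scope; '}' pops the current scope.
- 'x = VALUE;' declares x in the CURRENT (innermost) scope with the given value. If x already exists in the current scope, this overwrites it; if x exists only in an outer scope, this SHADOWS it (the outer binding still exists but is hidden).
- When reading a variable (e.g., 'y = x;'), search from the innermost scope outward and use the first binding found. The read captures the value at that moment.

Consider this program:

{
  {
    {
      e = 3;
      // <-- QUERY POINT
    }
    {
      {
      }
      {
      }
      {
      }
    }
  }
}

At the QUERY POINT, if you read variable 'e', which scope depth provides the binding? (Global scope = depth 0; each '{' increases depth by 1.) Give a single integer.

Step 1: enter scope (depth=1)
Step 2: enter scope (depth=2)
Step 3: enter scope (depth=3)
Step 4: declare e=3 at depth 3
Visible at query point: e=3

Answer: 3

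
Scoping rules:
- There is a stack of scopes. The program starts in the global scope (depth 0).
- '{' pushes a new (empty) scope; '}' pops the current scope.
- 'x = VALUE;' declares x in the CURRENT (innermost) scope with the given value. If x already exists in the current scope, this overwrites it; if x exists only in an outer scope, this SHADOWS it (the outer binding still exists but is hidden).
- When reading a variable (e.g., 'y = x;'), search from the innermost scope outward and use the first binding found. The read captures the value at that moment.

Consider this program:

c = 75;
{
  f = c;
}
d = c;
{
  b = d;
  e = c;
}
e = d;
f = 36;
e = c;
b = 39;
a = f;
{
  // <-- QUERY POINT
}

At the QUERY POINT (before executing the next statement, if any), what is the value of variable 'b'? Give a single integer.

Answer: 39

Derivation:
Step 1: declare c=75 at depth 0
Step 2: enter scope (depth=1)
Step 3: declare f=(read c)=75 at depth 1
Step 4: exit scope (depth=0)
Step 5: declare d=(read c)=75 at depth 0
Step 6: enter scope (depth=1)
Step 7: declare b=(read d)=75 at depth 1
Step 8: declare e=(read c)=75 at depth 1
Step 9: exit scope (depth=0)
Step 10: declare e=(read d)=75 at depth 0
Step 11: declare f=36 at depth 0
Step 12: declare e=(read c)=75 at depth 0
Step 13: declare b=39 at depth 0
Step 14: declare a=(read f)=36 at depth 0
Step 15: enter scope (depth=1)
Visible at query point: a=36 b=39 c=75 d=75 e=75 f=36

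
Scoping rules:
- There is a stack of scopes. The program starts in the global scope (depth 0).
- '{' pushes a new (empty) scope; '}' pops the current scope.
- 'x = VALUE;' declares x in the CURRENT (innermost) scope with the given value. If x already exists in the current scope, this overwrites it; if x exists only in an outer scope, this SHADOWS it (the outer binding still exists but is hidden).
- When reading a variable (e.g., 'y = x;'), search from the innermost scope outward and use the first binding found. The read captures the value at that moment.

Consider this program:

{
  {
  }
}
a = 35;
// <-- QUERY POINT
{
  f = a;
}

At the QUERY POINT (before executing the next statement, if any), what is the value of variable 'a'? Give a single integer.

Step 1: enter scope (depth=1)
Step 2: enter scope (depth=2)
Step 3: exit scope (depth=1)
Step 4: exit scope (depth=0)
Step 5: declare a=35 at depth 0
Visible at query point: a=35

Answer: 35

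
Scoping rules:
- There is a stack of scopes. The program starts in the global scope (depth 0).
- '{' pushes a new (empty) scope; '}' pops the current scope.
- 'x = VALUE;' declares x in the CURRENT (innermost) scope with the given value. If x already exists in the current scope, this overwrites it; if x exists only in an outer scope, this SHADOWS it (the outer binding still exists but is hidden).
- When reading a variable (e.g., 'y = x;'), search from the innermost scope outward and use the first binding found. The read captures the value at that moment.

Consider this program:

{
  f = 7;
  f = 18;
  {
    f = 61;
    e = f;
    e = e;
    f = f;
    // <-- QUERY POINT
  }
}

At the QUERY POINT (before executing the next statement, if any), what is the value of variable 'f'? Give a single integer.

Answer: 61

Derivation:
Step 1: enter scope (depth=1)
Step 2: declare f=7 at depth 1
Step 3: declare f=18 at depth 1
Step 4: enter scope (depth=2)
Step 5: declare f=61 at depth 2
Step 6: declare e=(read f)=61 at depth 2
Step 7: declare e=(read e)=61 at depth 2
Step 8: declare f=(read f)=61 at depth 2
Visible at query point: e=61 f=61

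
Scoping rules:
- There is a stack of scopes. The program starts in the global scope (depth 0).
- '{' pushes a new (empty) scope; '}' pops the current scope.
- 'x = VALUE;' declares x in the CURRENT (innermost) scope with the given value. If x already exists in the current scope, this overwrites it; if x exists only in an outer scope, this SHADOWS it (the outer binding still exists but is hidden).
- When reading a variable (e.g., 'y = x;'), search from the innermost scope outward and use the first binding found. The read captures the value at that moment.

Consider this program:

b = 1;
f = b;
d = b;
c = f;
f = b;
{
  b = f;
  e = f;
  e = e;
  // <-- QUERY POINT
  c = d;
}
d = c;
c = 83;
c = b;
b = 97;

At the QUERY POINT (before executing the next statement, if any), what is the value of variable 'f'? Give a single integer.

Answer: 1

Derivation:
Step 1: declare b=1 at depth 0
Step 2: declare f=(read b)=1 at depth 0
Step 3: declare d=(read b)=1 at depth 0
Step 4: declare c=(read f)=1 at depth 0
Step 5: declare f=(read b)=1 at depth 0
Step 6: enter scope (depth=1)
Step 7: declare b=(read f)=1 at depth 1
Step 8: declare e=(read f)=1 at depth 1
Step 9: declare e=(read e)=1 at depth 1
Visible at query point: b=1 c=1 d=1 e=1 f=1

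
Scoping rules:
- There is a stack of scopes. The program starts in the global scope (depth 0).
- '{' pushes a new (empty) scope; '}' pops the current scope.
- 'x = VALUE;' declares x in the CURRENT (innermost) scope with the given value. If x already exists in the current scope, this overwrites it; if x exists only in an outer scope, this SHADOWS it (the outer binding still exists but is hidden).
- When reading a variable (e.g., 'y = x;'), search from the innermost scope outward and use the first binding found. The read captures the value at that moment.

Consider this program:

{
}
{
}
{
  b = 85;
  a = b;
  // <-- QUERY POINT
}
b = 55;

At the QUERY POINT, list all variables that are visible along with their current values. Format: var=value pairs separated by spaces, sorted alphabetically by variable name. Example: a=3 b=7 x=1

Answer: a=85 b=85

Derivation:
Step 1: enter scope (depth=1)
Step 2: exit scope (depth=0)
Step 3: enter scope (depth=1)
Step 4: exit scope (depth=0)
Step 5: enter scope (depth=1)
Step 6: declare b=85 at depth 1
Step 7: declare a=(read b)=85 at depth 1
Visible at query point: a=85 b=85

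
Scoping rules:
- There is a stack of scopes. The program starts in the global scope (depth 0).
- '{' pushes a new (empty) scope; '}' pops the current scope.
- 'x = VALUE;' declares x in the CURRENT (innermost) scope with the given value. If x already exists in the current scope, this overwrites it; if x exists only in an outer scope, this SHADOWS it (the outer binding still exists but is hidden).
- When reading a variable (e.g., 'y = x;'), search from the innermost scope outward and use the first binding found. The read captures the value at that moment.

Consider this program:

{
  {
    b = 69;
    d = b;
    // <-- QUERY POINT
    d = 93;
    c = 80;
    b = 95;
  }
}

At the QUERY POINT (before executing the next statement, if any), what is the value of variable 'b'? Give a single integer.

Step 1: enter scope (depth=1)
Step 2: enter scope (depth=2)
Step 3: declare b=69 at depth 2
Step 4: declare d=(read b)=69 at depth 2
Visible at query point: b=69 d=69

Answer: 69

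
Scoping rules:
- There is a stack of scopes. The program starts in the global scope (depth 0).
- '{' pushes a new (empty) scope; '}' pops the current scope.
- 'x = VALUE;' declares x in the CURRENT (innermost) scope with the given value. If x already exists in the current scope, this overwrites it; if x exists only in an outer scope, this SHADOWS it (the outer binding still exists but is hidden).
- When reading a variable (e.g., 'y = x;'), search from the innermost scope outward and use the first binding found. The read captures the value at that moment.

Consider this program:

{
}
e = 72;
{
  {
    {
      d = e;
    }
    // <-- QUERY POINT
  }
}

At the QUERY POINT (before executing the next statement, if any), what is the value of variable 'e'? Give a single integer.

Answer: 72

Derivation:
Step 1: enter scope (depth=1)
Step 2: exit scope (depth=0)
Step 3: declare e=72 at depth 0
Step 4: enter scope (depth=1)
Step 5: enter scope (depth=2)
Step 6: enter scope (depth=3)
Step 7: declare d=(read e)=72 at depth 3
Step 8: exit scope (depth=2)
Visible at query point: e=72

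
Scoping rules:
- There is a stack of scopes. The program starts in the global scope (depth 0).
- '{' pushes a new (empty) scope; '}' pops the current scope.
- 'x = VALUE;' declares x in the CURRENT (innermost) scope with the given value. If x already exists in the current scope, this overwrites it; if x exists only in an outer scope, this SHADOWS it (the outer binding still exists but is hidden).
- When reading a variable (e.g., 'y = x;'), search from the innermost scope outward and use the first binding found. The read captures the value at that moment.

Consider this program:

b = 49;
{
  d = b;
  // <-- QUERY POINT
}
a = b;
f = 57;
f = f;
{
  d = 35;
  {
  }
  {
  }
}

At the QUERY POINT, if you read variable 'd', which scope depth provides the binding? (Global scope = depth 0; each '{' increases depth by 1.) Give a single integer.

Answer: 1

Derivation:
Step 1: declare b=49 at depth 0
Step 2: enter scope (depth=1)
Step 3: declare d=(read b)=49 at depth 1
Visible at query point: b=49 d=49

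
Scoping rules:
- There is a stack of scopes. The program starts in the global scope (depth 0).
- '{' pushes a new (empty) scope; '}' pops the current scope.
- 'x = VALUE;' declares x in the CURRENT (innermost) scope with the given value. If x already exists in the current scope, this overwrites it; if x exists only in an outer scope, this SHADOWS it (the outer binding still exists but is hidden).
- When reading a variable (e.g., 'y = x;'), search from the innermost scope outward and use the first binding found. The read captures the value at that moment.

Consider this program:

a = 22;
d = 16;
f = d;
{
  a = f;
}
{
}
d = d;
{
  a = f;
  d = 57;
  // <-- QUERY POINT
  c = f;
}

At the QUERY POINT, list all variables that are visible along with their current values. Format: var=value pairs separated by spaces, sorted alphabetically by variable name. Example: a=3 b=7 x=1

Step 1: declare a=22 at depth 0
Step 2: declare d=16 at depth 0
Step 3: declare f=(read d)=16 at depth 0
Step 4: enter scope (depth=1)
Step 5: declare a=(read f)=16 at depth 1
Step 6: exit scope (depth=0)
Step 7: enter scope (depth=1)
Step 8: exit scope (depth=0)
Step 9: declare d=(read d)=16 at depth 0
Step 10: enter scope (depth=1)
Step 11: declare a=(read f)=16 at depth 1
Step 12: declare d=57 at depth 1
Visible at query point: a=16 d=57 f=16

Answer: a=16 d=57 f=16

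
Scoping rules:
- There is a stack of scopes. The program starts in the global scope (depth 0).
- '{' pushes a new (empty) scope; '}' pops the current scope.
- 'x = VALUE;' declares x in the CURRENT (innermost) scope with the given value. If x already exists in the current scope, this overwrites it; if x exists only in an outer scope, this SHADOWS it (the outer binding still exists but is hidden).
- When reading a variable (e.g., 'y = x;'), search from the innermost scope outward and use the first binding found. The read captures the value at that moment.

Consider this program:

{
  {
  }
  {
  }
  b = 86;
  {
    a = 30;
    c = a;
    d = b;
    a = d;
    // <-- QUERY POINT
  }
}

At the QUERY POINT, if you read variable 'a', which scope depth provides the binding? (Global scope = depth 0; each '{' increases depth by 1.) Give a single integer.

Step 1: enter scope (depth=1)
Step 2: enter scope (depth=2)
Step 3: exit scope (depth=1)
Step 4: enter scope (depth=2)
Step 5: exit scope (depth=1)
Step 6: declare b=86 at depth 1
Step 7: enter scope (depth=2)
Step 8: declare a=30 at depth 2
Step 9: declare c=(read a)=30 at depth 2
Step 10: declare d=(read b)=86 at depth 2
Step 11: declare a=(read d)=86 at depth 2
Visible at query point: a=86 b=86 c=30 d=86

Answer: 2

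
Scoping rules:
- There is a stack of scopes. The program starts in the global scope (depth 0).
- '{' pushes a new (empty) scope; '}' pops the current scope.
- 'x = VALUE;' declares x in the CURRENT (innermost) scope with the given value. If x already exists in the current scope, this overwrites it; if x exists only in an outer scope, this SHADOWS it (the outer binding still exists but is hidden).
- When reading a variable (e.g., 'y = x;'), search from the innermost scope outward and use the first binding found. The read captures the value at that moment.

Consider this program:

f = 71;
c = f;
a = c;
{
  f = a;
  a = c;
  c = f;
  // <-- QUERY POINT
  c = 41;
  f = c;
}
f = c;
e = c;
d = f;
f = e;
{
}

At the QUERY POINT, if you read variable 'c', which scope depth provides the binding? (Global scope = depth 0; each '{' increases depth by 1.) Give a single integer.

Step 1: declare f=71 at depth 0
Step 2: declare c=(read f)=71 at depth 0
Step 3: declare a=(read c)=71 at depth 0
Step 4: enter scope (depth=1)
Step 5: declare f=(read a)=71 at depth 1
Step 6: declare a=(read c)=71 at depth 1
Step 7: declare c=(read f)=71 at depth 1
Visible at query point: a=71 c=71 f=71

Answer: 1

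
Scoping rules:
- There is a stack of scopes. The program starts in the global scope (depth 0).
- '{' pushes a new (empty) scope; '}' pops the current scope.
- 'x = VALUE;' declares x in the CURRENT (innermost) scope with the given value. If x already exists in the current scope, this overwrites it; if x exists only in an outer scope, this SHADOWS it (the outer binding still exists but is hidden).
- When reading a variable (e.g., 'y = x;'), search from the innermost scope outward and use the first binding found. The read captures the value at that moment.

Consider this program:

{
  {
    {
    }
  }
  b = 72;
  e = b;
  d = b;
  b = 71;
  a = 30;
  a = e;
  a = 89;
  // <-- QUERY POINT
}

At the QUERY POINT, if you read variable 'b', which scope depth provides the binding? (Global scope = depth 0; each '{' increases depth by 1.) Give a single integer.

Answer: 1

Derivation:
Step 1: enter scope (depth=1)
Step 2: enter scope (depth=2)
Step 3: enter scope (depth=3)
Step 4: exit scope (depth=2)
Step 5: exit scope (depth=1)
Step 6: declare b=72 at depth 1
Step 7: declare e=(read b)=72 at depth 1
Step 8: declare d=(read b)=72 at depth 1
Step 9: declare b=71 at depth 1
Step 10: declare a=30 at depth 1
Step 11: declare a=(read e)=72 at depth 1
Step 12: declare a=89 at depth 1
Visible at query point: a=89 b=71 d=72 e=72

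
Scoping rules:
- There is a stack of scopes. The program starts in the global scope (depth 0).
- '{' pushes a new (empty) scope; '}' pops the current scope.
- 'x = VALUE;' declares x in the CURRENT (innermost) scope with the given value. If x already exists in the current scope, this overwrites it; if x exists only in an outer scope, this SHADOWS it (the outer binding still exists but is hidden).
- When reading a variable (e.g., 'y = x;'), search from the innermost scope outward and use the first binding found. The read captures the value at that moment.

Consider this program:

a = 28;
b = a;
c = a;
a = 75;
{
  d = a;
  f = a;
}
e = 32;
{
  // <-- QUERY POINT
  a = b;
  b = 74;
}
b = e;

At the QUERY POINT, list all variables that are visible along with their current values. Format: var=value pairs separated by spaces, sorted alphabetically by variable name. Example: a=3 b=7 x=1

Step 1: declare a=28 at depth 0
Step 2: declare b=(read a)=28 at depth 0
Step 3: declare c=(read a)=28 at depth 0
Step 4: declare a=75 at depth 0
Step 5: enter scope (depth=1)
Step 6: declare d=(read a)=75 at depth 1
Step 7: declare f=(read a)=75 at depth 1
Step 8: exit scope (depth=0)
Step 9: declare e=32 at depth 0
Step 10: enter scope (depth=1)
Visible at query point: a=75 b=28 c=28 e=32

Answer: a=75 b=28 c=28 e=32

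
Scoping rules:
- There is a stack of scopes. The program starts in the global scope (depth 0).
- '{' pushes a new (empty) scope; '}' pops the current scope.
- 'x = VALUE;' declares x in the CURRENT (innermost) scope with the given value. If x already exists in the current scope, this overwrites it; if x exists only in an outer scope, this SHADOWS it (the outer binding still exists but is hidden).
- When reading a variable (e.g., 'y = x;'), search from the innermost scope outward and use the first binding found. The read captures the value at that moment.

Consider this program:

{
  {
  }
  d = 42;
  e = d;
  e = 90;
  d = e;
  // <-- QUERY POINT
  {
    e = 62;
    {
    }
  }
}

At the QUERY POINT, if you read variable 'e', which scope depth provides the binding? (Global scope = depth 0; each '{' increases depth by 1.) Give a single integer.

Step 1: enter scope (depth=1)
Step 2: enter scope (depth=2)
Step 3: exit scope (depth=1)
Step 4: declare d=42 at depth 1
Step 5: declare e=(read d)=42 at depth 1
Step 6: declare e=90 at depth 1
Step 7: declare d=(read e)=90 at depth 1
Visible at query point: d=90 e=90

Answer: 1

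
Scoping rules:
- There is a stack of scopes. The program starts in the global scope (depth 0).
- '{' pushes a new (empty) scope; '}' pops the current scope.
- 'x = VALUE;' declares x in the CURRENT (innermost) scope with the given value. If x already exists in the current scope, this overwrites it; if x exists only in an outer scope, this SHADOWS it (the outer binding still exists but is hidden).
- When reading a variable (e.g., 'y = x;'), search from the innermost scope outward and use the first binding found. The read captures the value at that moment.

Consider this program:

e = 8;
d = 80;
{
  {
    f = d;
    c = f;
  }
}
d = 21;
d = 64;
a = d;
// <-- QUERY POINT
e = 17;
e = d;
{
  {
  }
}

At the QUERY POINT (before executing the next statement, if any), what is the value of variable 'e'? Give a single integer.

Answer: 8

Derivation:
Step 1: declare e=8 at depth 0
Step 2: declare d=80 at depth 0
Step 3: enter scope (depth=1)
Step 4: enter scope (depth=2)
Step 5: declare f=(read d)=80 at depth 2
Step 6: declare c=(read f)=80 at depth 2
Step 7: exit scope (depth=1)
Step 8: exit scope (depth=0)
Step 9: declare d=21 at depth 0
Step 10: declare d=64 at depth 0
Step 11: declare a=(read d)=64 at depth 0
Visible at query point: a=64 d=64 e=8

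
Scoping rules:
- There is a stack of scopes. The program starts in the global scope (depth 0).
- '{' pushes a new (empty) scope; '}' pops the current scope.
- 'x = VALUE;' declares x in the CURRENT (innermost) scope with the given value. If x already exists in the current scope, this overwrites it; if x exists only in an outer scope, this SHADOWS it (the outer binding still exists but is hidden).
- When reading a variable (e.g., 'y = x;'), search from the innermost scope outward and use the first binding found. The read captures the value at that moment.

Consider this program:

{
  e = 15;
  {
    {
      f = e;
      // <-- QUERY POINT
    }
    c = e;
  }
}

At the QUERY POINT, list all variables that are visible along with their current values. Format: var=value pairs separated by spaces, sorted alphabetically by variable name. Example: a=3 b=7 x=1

Step 1: enter scope (depth=1)
Step 2: declare e=15 at depth 1
Step 3: enter scope (depth=2)
Step 4: enter scope (depth=3)
Step 5: declare f=(read e)=15 at depth 3
Visible at query point: e=15 f=15

Answer: e=15 f=15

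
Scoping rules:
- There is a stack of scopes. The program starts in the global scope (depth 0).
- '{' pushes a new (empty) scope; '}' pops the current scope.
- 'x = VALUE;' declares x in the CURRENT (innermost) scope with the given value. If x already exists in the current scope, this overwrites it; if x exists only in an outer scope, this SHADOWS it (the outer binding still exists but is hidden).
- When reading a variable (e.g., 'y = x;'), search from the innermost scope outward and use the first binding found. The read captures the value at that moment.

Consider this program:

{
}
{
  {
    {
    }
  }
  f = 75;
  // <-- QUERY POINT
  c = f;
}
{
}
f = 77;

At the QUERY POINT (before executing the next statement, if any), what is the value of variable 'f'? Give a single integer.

Step 1: enter scope (depth=1)
Step 2: exit scope (depth=0)
Step 3: enter scope (depth=1)
Step 4: enter scope (depth=2)
Step 5: enter scope (depth=3)
Step 6: exit scope (depth=2)
Step 7: exit scope (depth=1)
Step 8: declare f=75 at depth 1
Visible at query point: f=75

Answer: 75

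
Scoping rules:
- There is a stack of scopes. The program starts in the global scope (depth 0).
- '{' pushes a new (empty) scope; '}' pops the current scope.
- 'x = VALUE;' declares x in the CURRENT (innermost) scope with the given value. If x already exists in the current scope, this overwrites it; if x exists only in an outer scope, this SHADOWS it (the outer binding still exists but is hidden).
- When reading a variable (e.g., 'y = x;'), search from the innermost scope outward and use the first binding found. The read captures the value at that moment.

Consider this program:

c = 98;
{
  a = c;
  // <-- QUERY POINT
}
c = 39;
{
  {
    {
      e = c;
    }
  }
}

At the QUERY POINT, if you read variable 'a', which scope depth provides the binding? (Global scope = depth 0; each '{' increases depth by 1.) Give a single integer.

Step 1: declare c=98 at depth 0
Step 2: enter scope (depth=1)
Step 3: declare a=(read c)=98 at depth 1
Visible at query point: a=98 c=98

Answer: 1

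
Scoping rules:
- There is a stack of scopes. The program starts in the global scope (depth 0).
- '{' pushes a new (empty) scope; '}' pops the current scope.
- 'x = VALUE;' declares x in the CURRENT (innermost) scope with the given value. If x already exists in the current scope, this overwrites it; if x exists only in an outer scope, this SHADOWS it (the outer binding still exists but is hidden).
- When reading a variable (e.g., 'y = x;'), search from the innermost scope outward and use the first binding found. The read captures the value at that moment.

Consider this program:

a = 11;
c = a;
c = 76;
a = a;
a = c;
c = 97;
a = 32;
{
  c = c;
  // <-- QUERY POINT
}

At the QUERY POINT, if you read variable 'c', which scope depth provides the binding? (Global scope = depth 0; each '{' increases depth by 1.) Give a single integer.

Step 1: declare a=11 at depth 0
Step 2: declare c=(read a)=11 at depth 0
Step 3: declare c=76 at depth 0
Step 4: declare a=(read a)=11 at depth 0
Step 5: declare a=(read c)=76 at depth 0
Step 6: declare c=97 at depth 0
Step 7: declare a=32 at depth 0
Step 8: enter scope (depth=1)
Step 9: declare c=(read c)=97 at depth 1
Visible at query point: a=32 c=97

Answer: 1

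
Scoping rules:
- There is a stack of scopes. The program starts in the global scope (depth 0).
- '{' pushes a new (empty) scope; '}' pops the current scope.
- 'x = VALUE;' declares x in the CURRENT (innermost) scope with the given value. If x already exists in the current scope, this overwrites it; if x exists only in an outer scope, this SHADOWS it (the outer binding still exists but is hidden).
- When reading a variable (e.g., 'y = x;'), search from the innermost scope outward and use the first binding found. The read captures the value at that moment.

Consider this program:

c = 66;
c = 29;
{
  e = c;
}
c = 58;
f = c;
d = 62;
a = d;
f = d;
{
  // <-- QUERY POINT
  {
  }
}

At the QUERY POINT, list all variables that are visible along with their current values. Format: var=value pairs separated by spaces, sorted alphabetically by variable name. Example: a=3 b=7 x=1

Step 1: declare c=66 at depth 0
Step 2: declare c=29 at depth 0
Step 3: enter scope (depth=1)
Step 4: declare e=(read c)=29 at depth 1
Step 5: exit scope (depth=0)
Step 6: declare c=58 at depth 0
Step 7: declare f=(read c)=58 at depth 0
Step 8: declare d=62 at depth 0
Step 9: declare a=(read d)=62 at depth 0
Step 10: declare f=(read d)=62 at depth 0
Step 11: enter scope (depth=1)
Visible at query point: a=62 c=58 d=62 f=62

Answer: a=62 c=58 d=62 f=62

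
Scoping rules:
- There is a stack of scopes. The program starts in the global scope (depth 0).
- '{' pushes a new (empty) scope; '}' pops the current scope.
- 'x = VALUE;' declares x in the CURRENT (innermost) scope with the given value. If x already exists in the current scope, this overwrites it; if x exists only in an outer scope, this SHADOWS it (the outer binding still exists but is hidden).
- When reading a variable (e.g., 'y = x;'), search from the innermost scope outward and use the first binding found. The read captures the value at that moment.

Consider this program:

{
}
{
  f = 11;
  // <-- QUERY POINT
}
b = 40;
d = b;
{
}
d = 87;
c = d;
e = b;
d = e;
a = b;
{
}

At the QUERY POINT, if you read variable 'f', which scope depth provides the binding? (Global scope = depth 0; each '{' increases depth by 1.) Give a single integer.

Step 1: enter scope (depth=1)
Step 2: exit scope (depth=0)
Step 3: enter scope (depth=1)
Step 4: declare f=11 at depth 1
Visible at query point: f=11

Answer: 1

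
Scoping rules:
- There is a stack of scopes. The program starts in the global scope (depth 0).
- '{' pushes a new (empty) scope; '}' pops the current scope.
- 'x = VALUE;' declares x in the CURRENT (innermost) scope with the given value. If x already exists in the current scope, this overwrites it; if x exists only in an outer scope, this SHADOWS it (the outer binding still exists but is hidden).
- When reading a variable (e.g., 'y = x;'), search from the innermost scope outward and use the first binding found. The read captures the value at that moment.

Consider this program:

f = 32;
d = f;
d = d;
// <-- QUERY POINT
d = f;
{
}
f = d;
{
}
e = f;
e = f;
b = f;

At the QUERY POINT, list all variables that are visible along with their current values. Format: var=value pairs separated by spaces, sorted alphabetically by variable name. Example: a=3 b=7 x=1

Step 1: declare f=32 at depth 0
Step 2: declare d=(read f)=32 at depth 0
Step 3: declare d=(read d)=32 at depth 0
Visible at query point: d=32 f=32

Answer: d=32 f=32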